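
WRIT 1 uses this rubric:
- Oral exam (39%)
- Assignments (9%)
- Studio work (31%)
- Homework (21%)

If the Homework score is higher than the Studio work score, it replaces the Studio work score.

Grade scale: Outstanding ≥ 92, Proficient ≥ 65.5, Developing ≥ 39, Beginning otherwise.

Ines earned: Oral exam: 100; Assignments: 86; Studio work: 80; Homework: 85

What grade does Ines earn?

Proficient

Homework (85) > Studio work (80), so Studio work counts as 85.
Weighted total:
  Oral exam 100 × 0.39 = 39
  Assignments 86 × 0.09 = 7.74
  Studio work 85 × 0.31 = 26.35
  Homework 85 × 0.21 = 17.85
Sum = 90.94
90.94 is ≥ 65.5 and < 92 → Proficient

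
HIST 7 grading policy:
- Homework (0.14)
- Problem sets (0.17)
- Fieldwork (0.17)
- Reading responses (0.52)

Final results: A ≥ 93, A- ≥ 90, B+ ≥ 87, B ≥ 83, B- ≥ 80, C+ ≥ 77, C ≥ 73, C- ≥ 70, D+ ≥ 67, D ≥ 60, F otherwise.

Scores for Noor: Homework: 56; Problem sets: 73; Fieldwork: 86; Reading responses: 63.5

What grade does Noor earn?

D+

Weighted total:
  Homework 56 × 0.14 = 7.84
  Problem sets 73 × 0.17 = 12.41
  Fieldwork 86 × 0.17 = 14.62
  Reading responses 63.5 × 0.52 = 33.02
Sum = 67.89
67.89 is ≥ 67 and < 70 → D+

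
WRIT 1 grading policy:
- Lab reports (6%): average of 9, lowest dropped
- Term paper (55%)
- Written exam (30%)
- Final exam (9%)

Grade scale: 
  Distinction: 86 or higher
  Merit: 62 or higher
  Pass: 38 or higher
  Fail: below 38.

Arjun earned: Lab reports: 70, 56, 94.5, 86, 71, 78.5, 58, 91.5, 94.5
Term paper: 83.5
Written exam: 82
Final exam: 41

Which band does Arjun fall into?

Lab reports: drop 56 → average of remaining 8 = 644/8 = 80.5
Weighted total:
  Lab reports 80.5 × 0.06 = 4.83
  Term paper 83.5 × 0.55 = 45.925
  Written exam 82 × 0.3 = 24.6
  Final exam 41 × 0.09 = 3.69
Sum = 79.045
79.045 is ≥ 62 and < 86 → Merit

Merit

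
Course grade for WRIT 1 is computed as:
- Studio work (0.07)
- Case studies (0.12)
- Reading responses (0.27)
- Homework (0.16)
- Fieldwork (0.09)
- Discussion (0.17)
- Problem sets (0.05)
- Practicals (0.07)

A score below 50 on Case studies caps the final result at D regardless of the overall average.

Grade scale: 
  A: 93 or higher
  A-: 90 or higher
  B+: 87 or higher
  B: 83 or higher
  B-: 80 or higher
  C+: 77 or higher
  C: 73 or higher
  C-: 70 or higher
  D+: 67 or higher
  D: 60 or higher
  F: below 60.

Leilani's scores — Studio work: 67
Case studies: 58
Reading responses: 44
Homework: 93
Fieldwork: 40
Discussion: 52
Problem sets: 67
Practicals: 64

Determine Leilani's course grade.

Case studies score 58 ≥ 50: minimum met.
Weighted total:
  Studio work 67 × 0.07 = 4.69
  Case studies 58 × 0.12 = 6.96
  Reading responses 44 × 0.27 = 11.88
  Homework 93 × 0.16 = 14.88
  Fieldwork 40 × 0.09 = 3.6
  Discussion 52 × 0.17 = 8.84
  Problem sets 67 × 0.05 = 3.35
  Practicals 64 × 0.07 = 4.48
Sum = 58.68
58.68 < 60 → F

F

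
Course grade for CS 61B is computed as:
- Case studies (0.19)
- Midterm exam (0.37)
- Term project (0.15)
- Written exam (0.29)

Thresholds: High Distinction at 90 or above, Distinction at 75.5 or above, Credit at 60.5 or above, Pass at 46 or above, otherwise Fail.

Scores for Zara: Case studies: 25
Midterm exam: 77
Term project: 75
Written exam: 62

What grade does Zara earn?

Weighted total:
  Case studies 25 × 0.19 = 4.75
  Midterm exam 77 × 0.37 = 28.49
  Term project 75 × 0.15 = 11.25
  Written exam 62 × 0.29 = 17.98
Sum = 62.47
62.47 is ≥ 60.5 and < 75.5 → Credit

Credit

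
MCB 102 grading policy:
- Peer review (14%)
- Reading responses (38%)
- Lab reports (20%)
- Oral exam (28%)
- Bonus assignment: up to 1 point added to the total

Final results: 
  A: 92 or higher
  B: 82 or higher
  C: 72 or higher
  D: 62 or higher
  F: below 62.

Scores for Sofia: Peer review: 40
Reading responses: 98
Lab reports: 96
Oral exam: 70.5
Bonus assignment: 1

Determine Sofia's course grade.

Weighted total:
  Peer review 40 × 0.14 = 5.6
  Reading responses 98 × 0.38 = 37.24
  Lab reports 96 × 0.2 = 19.2
  Oral exam 70.5 × 0.28 = 19.74
Sum = 81.78
Bonus assignment: 81.78 + 1 = 82.78
82.78 is ≥ 82 and < 92 → B

B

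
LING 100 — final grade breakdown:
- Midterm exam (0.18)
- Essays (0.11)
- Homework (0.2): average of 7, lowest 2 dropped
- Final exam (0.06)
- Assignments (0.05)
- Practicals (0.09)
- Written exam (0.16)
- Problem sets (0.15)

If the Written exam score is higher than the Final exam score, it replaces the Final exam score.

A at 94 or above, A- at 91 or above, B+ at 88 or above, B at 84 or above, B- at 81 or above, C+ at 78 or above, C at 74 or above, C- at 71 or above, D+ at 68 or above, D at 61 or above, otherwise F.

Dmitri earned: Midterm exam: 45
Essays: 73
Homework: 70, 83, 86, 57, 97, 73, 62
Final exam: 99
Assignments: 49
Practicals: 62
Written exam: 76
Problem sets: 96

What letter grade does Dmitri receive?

C-

Homework: drop 57, 62 → average of remaining 5 = 409/5 = 81.8
Written exam (76) ≤ Final exam (99), so Final exam stays at 99.
Weighted total:
  Midterm exam 45 × 0.18 = 8.1
  Essays 73 × 0.11 = 8.03
  Homework 81.8 × 0.2 = 16.36
  Final exam 99 × 0.06 = 5.94
  Assignments 49 × 0.05 = 2.45
  Practicals 62 × 0.09 = 5.58
  Written exam 76 × 0.16 = 12.16
  Problem sets 96 × 0.15 = 14.4
Sum = 73.02
73.02 is ≥ 71 and < 74 → C-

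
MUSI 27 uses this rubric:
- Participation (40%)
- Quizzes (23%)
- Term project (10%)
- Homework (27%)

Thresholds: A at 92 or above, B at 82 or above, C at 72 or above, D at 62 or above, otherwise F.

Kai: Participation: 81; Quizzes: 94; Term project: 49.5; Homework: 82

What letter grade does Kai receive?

C

Weighted total:
  Participation 81 × 0.4 = 32.4
  Quizzes 94 × 0.23 = 21.62
  Term project 49.5 × 0.1 = 4.95
  Homework 82 × 0.27 = 22.14
Sum = 81.11
81.11 is ≥ 72 and < 82 → C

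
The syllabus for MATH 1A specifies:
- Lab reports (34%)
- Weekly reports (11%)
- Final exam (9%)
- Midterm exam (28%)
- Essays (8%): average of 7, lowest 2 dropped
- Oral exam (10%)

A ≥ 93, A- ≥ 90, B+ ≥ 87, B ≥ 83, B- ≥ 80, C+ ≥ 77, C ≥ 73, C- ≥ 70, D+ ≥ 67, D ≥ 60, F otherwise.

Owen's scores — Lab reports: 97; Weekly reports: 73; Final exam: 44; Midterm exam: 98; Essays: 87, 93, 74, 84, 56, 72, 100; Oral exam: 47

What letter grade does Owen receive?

Essays: drop 56, 72 → average of remaining 5 = 438/5 = 87.6
Weighted total:
  Lab reports 97 × 0.34 = 32.98
  Weekly reports 73 × 0.11 = 8.03
  Final exam 44 × 0.09 = 3.96
  Midterm exam 98 × 0.28 = 27.44
  Essays 87.6 × 0.08 = 7.008
  Oral exam 47 × 0.1 = 4.7
Sum = 84.118
84.118 is ≥ 83 and < 87 → B

B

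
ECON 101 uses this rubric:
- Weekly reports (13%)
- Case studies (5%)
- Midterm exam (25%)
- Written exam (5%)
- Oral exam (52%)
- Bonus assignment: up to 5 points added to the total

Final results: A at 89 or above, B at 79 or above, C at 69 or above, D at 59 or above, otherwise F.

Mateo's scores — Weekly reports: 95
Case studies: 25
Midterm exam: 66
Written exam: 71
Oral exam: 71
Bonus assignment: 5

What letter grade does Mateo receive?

Weighted total:
  Weekly reports 95 × 0.13 = 12.35
  Case studies 25 × 0.05 = 1.25
  Midterm exam 66 × 0.25 = 16.5
  Written exam 71 × 0.05 = 3.55
  Oral exam 71 × 0.52 = 36.92
Sum = 70.57
Bonus assignment: 70.57 + 5 = 75.57
75.57 is ≥ 69 and < 79 → C

C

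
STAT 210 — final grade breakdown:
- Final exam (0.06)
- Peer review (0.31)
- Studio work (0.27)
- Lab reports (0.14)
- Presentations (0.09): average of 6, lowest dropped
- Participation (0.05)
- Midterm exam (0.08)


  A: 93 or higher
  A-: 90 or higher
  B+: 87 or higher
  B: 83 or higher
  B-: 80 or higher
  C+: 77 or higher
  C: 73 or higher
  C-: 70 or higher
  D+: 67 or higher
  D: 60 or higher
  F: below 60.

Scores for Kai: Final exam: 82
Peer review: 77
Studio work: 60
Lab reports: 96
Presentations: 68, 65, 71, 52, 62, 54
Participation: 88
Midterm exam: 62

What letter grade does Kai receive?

C

Presentations: drop 52 → average of remaining 5 = 320/5 = 64
Weighted total:
  Final exam 82 × 0.06 = 4.92
  Peer review 77 × 0.31 = 23.87
  Studio work 60 × 0.27 = 16.2
  Lab reports 96 × 0.14 = 13.44
  Presentations 64 × 0.09 = 5.76
  Participation 88 × 0.05 = 4.4
  Midterm exam 62 × 0.08 = 4.96
Sum = 73.55
73.55 is ≥ 73 and < 77 → C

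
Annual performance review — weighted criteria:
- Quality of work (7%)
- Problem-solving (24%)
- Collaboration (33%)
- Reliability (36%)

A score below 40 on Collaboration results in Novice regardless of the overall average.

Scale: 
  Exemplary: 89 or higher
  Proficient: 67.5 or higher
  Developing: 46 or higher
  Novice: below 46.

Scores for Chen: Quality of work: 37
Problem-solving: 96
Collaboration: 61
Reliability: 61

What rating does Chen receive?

Collaboration score 61 ≥ 40: minimum met.
Weighted total:
  Quality of work 37 × 0.07 = 2.59
  Problem-solving 96 × 0.24 = 23.04
  Collaboration 61 × 0.33 = 20.13
  Reliability 61 × 0.36 = 21.96
Sum = 67.72
67.72 is ≥ 67.5 and < 89 → Proficient

Proficient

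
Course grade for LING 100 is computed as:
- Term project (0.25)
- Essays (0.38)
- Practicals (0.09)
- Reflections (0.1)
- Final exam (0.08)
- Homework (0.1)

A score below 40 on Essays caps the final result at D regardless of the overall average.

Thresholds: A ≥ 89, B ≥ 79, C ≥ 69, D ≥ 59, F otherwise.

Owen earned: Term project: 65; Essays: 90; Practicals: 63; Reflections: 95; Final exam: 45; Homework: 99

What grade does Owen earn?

B

Essays score 90 ≥ 40: minimum met.
Weighted total:
  Term project 65 × 0.25 = 16.25
  Essays 90 × 0.38 = 34.2
  Practicals 63 × 0.09 = 5.67
  Reflections 95 × 0.1 = 9.5
  Final exam 45 × 0.08 = 3.6
  Homework 99 × 0.1 = 9.9
Sum = 79.12
79.12 is ≥ 79 and < 89 → B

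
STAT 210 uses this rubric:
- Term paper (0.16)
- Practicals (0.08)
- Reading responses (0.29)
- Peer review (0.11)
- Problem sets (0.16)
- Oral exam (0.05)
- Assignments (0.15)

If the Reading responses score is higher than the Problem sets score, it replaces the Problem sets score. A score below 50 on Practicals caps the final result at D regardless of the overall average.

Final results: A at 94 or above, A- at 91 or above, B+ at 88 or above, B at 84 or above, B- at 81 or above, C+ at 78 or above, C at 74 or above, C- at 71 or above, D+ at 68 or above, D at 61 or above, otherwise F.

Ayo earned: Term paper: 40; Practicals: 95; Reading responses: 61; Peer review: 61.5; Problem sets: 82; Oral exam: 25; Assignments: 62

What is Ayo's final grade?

Reading responses (61) ≤ Problem sets (82), so Problem sets stays at 82.
Practicals score 95 ≥ 50: minimum met.
Weighted total:
  Term paper 40 × 0.16 = 6.4
  Practicals 95 × 0.08 = 7.6
  Reading responses 61 × 0.29 = 17.69
  Peer review 61.5 × 0.11 = 6.765
  Problem sets 82 × 0.16 = 13.12
  Oral exam 25 × 0.05 = 1.25
  Assignments 62 × 0.15 = 9.3
Sum = 62.125
62.125 is ≥ 61 and < 68 → D

D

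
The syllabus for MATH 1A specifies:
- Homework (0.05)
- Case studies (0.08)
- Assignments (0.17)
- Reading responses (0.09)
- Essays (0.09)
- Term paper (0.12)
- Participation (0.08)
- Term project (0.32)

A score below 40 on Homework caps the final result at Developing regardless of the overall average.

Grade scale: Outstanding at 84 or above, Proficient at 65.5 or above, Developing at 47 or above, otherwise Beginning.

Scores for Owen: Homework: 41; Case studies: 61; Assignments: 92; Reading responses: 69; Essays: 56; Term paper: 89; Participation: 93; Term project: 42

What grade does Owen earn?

Developing

Homework score 41 ≥ 40: minimum met.
Weighted total:
  Homework 41 × 0.05 = 2.05
  Case studies 61 × 0.08 = 4.88
  Assignments 92 × 0.17 = 15.64
  Reading responses 69 × 0.09 = 6.21
  Essays 56 × 0.09 = 5.04
  Term paper 89 × 0.12 = 10.68
  Participation 93 × 0.08 = 7.44
  Term project 42 × 0.32 = 13.44
Sum = 65.38
65.38 is ≥ 47 and < 65.5 → Developing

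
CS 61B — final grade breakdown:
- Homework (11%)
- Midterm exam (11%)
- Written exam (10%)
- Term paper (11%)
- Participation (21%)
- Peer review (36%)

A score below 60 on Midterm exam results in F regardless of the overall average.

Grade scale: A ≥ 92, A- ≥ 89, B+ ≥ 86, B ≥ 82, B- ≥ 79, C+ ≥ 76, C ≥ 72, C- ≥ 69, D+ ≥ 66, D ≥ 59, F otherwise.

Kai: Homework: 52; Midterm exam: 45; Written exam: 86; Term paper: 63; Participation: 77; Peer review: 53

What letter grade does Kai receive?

Midterm exam score 45 < 60: minimum not met.
Weighted total:
  Homework 52 × 0.11 = 5.72
  Midterm exam 45 × 0.11 = 4.95
  Written exam 86 × 0.1 = 8.6
  Term paper 63 × 0.11 = 6.93
  Participation 77 × 0.21 = 16.17
  Peer review 53 × 0.36 = 19.08
Sum = 61.45
Because the Midterm exam minimum was not met, the result is F.

F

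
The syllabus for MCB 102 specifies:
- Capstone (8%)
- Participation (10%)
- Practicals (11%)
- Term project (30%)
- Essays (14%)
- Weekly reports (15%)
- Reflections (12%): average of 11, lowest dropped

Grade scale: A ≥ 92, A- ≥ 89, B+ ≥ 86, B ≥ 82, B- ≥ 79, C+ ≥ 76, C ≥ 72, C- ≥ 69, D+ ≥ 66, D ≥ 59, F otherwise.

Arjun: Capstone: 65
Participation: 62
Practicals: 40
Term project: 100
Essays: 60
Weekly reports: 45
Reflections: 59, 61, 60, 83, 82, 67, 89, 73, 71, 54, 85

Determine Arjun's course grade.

Reflections: drop 54 → average of remaining 10 = 730/10 = 73
Weighted total:
  Capstone 65 × 0.08 = 5.2
  Participation 62 × 0.1 = 6.2
  Practicals 40 × 0.11 = 4.4
  Term project 100 × 0.3 = 30
  Essays 60 × 0.14 = 8.4
  Weekly reports 45 × 0.15 = 6.75
  Reflections 73 × 0.12 = 8.76
Sum = 69.71
69.71 is ≥ 69 and < 72 → C-

C-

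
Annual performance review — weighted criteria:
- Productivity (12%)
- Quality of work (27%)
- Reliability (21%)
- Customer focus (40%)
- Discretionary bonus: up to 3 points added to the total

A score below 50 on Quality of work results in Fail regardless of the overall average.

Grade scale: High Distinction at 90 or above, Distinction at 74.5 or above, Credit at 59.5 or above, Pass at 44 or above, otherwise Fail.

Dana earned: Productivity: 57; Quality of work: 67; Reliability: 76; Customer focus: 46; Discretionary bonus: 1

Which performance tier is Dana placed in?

Quality of work score 67 ≥ 50: minimum met.
Weighted total:
  Productivity 57 × 0.12 = 6.84
  Quality of work 67 × 0.27 = 18.09
  Reliability 76 × 0.21 = 15.96
  Customer focus 46 × 0.4 = 18.4
Sum = 59.29
Discretionary bonus: 59.29 + 1 = 60.29
60.29 is ≥ 59.5 and < 74.5 → Credit

Credit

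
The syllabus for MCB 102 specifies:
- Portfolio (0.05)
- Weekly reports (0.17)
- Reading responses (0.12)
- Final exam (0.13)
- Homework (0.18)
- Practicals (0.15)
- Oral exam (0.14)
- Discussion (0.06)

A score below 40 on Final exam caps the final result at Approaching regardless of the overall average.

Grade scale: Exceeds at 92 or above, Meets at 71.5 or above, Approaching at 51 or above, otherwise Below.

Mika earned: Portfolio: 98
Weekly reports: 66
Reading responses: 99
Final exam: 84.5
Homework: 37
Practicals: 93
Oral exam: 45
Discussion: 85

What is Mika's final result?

Approaching

Final exam score 84.5 ≥ 40: minimum met.
Weighted total:
  Portfolio 98 × 0.05 = 4.9
  Weekly reports 66 × 0.17 = 11.22
  Reading responses 99 × 0.12 = 11.88
  Final exam 84.5 × 0.13 = 10.985
  Homework 37 × 0.18 = 6.66
  Practicals 93 × 0.15 = 13.95
  Oral exam 45 × 0.14 = 6.3
  Discussion 85 × 0.06 = 5.1
Sum = 70.995
70.995 is ≥ 51 and < 71.5 → Approaching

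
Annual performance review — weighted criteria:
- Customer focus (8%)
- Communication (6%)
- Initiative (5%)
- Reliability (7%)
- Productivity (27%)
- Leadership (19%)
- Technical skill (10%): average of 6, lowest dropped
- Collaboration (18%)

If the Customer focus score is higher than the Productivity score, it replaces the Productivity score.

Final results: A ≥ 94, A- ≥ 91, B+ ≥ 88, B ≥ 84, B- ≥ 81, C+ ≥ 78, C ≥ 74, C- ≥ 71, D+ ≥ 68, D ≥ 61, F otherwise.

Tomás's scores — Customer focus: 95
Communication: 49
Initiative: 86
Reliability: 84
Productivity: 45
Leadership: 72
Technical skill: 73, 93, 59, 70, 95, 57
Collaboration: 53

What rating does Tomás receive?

Technical skill: drop 57 → average of remaining 5 = 390/5 = 78
Customer focus (95) > Productivity (45), so Productivity counts as 95.
Weighted total:
  Customer focus 95 × 0.08 = 7.6
  Communication 49 × 0.06 = 2.94
  Initiative 86 × 0.05 = 4.3
  Reliability 84 × 0.07 = 5.88
  Productivity 95 × 0.27 = 25.65
  Leadership 72 × 0.19 = 13.68
  Technical skill 78 × 0.1 = 7.8
  Collaboration 53 × 0.18 = 9.54
Sum = 77.39
77.39 is ≥ 74 and < 78 → C

C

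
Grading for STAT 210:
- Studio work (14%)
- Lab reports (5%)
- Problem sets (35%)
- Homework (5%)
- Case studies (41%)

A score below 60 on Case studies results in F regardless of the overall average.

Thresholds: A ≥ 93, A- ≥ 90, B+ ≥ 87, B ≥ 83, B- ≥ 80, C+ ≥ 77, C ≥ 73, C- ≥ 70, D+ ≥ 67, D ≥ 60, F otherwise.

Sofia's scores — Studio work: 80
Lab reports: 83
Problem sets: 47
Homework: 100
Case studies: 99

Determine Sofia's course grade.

C+

Case studies score 99 ≥ 60: minimum met.
Weighted total:
  Studio work 80 × 0.14 = 11.2
  Lab reports 83 × 0.05 = 4.15
  Problem sets 47 × 0.35 = 16.45
  Homework 100 × 0.05 = 5
  Case studies 99 × 0.41 = 40.59
Sum = 77.39
77.39 is ≥ 77 and < 80 → C+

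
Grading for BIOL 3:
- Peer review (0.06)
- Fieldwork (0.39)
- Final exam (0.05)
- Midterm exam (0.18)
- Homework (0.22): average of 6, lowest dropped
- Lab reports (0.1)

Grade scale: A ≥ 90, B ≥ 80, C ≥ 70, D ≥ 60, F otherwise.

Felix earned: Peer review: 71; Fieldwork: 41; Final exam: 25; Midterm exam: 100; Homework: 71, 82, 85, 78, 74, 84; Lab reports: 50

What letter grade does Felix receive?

D

Homework: drop 71 → average of remaining 5 = 403/5 = 80.6
Weighted total:
  Peer review 71 × 0.06 = 4.26
  Fieldwork 41 × 0.39 = 15.99
  Final exam 25 × 0.05 = 1.25
  Midterm exam 100 × 0.18 = 18
  Homework 80.6 × 0.22 = 17.732
  Lab reports 50 × 0.1 = 5
Sum = 62.232
62.232 is ≥ 60 and < 70 → D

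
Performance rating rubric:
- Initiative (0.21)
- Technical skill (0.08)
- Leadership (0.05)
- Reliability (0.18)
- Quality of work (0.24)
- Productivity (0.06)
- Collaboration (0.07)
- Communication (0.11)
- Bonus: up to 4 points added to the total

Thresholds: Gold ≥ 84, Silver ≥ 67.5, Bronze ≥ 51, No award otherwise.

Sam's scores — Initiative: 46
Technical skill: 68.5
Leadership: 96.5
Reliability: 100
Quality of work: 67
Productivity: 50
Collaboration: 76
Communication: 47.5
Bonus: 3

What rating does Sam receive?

Silver

Weighted total:
  Initiative 46 × 0.21 = 9.66
  Technical skill 68.5 × 0.08 = 5.48
  Leadership 96.5 × 0.05 = 4.825
  Reliability 100 × 0.18 = 18
  Quality of work 67 × 0.24 = 16.08
  Productivity 50 × 0.06 = 3
  Collaboration 76 × 0.07 = 5.32
  Communication 47.5 × 0.11 = 5.225
Sum = 67.59
Bonus: 67.59 + 3 = 70.59
70.59 is ≥ 67.5 and < 84 → Silver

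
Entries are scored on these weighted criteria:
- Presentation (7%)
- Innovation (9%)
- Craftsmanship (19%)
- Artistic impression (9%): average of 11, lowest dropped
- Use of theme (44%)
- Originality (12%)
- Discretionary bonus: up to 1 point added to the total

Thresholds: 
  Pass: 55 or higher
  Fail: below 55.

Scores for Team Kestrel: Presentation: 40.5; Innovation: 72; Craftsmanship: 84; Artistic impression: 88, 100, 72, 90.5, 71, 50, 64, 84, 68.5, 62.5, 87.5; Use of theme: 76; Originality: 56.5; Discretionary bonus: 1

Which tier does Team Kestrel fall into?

Artistic impression: drop 50 → average of remaining 10 = 788/10 = 78.8
Weighted total:
  Presentation 40.5 × 0.07 = 2.835
  Innovation 72 × 0.09 = 6.48
  Craftsmanship 84 × 0.19 = 15.96
  Artistic impression 78.8 × 0.09 = 7.092
  Use of theme 76 × 0.44 = 33.44
  Originality 56.5 × 0.12 = 6.78
Sum = 72.587
Discretionary bonus: 72.587 + 1 = 73.587
73.587 ≥ 55 → Pass

Pass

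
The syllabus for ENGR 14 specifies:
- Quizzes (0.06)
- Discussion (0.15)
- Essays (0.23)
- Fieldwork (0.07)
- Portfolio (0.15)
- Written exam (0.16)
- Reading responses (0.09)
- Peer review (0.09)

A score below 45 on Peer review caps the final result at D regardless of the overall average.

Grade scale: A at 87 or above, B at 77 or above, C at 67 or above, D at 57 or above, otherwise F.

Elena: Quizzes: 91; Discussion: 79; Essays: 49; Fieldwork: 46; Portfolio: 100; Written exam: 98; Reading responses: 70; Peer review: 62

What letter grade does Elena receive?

C

Peer review score 62 ≥ 45: minimum met.
Weighted total:
  Quizzes 91 × 0.06 = 5.46
  Discussion 79 × 0.15 = 11.85
  Essays 49 × 0.23 = 11.27
  Fieldwork 46 × 0.07 = 3.22
  Portfolio 100 × 0.15 = 15
  Written exam 98 × 0.16 = 15.68
  Reading responses 70 × 0.09 = 6.3
  Peer review 62 × 0.09 = 5.58
Sum = 74.36
74.36 is ≥ 67 and < 77 → C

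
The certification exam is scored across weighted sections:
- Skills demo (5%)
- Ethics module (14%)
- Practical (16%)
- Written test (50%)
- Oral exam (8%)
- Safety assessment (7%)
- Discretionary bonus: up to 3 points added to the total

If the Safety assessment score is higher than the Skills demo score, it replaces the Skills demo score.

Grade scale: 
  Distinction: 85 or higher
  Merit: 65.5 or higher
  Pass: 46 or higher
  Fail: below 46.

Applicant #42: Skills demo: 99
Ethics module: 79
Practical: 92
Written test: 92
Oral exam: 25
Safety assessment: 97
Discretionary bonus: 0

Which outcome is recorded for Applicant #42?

Distinction

Safety assessment (97) ≤ Skills demo (99), so Skills demo stays at 99.
Weighted total:
  Skills demo 99 × 0.05 = 4.95
  Ethics module 79 × 0.14 = 11.06
  Practical 92 × 0.16 = 14.72
  Written test 92 × 0.5 = 46
  Oral exam 25 × 0.08 = 2
  Safety assessment 97 × 0.07 = 6.79
Sum = 85.52
Discretionary bonus: 85.52 + 0 = 85.52
85.52 ≥ 85 → Distinction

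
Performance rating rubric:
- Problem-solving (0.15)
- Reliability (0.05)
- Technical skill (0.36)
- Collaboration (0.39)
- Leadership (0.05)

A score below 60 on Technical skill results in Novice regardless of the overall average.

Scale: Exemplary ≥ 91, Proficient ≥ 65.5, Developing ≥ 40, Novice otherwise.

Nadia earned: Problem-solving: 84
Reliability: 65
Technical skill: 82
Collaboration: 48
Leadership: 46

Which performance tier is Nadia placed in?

Proficient

Technical skill score 82 ≥ 60: minimum met.
Weighted total:
  Problem-solving 84 × 0.15 = 12.6
  Reliability 65 × 0.05 = 3.25
  Technical skill 82 × 0.36 = 29.52
  Collaboration 48 × 0.39 = 18.72
  Leadership 46 × 0.05 = 2.3
Sum = 66.39
66.39 is ≥ 65.5 and < 91 → Proficient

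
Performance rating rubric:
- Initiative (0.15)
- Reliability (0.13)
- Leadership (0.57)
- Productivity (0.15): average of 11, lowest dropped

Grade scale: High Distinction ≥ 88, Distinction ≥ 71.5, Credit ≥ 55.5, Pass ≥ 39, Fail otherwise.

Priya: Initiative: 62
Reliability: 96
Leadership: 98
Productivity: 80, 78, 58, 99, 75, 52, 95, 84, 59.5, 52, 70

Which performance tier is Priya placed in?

Productivity: drop 52 → average of remaining 10 = 750.5/10 = 75.05
Weighted total:
  Initiative 62 × 0.15 = 9.3
  Reliability 96 × 0.13 = 12.48
  Leadership 98 × 0.57 = 55.86
  Productivity 75.05 × 0.15 = 11.2575
Sum = 88.8975
88.8975 ≥ 88 → High Distinction

High Distinction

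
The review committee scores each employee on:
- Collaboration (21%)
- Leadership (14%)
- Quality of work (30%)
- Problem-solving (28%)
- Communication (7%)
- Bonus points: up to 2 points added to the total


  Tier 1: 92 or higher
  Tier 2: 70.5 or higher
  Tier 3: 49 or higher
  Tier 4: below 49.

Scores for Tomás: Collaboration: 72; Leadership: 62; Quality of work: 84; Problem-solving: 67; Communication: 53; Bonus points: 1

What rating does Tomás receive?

Tier 2

Weighted total:
  Collaboration 72 × 0.21 = 15.12
  Leadership 62 × 0.14 = 8.68
  Quality of work 84 × 0.3 = 25.2
  Problem-solving 67 × 0.28 = 18.76
  Communication 53 × 0.07 = 3.71
Sum = 71.47
Bonus points: 71.47 + 1 = 72.47
72.47 is ≥ 70.5 and < 92 → Tier 2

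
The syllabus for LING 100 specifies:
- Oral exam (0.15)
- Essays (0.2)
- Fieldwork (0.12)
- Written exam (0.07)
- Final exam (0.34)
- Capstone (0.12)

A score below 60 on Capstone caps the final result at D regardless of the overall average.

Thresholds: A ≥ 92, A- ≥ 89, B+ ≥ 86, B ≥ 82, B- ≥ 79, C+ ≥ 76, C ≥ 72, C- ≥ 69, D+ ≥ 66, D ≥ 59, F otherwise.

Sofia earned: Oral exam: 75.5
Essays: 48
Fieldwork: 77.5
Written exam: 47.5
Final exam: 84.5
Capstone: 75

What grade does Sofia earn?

C-

Capstone score 75 ≥ 60: minimum met.
Weighted total:
  Oral exam 75.5 × 0.15 = 11.325
  Essays 48 × 0.2 = 9.6
  Fieldwork 77.5 × 0.12 = 9.3
  Written exam 47.5 × 0.07 = 3.325
  Final exam 84.5 × 0.34 = 28.73
  Capstone 75 × 0.12 = 9
Sum = 71.28
71.28 is ≥ 69 and < 72 → C-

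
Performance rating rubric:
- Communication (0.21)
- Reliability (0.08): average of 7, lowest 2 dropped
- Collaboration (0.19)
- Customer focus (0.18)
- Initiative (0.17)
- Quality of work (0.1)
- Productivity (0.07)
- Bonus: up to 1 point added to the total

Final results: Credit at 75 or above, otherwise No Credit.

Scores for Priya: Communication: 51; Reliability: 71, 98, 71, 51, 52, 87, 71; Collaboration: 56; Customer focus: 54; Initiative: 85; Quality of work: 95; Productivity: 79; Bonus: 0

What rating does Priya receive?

Reliability: drop 51, 52 → average of remaining 5 = 398/5 = 79.6
Weighted total:
  Communication 51 × 0.21 = 10.71
  Reliability 79.6 × 0.08 = 6.368
  Collaboration 56 × 0.19 = 10.64
  Customer focus 54 × 0.18 = 9.72
  Initiative 85 × 0.17 = 14.45
  Quality of work 95 × 0.1 = 9.5
  Productivity 79 × 0.07 = 5.53
Sum = 66.918
Bonus: 66.918 + 0 = 66.918
66.918 < 75 → No Credit

No Credit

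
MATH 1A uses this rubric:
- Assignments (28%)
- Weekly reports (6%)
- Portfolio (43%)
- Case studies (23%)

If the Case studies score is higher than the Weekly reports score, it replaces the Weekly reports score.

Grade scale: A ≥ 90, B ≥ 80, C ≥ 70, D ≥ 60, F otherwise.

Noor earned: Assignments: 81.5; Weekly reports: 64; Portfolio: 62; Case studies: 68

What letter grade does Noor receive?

D

Case studies (68) > Weekly reports (64), so Weekly reports counts as 68.
Weighted total:
  Assignments 81.5 × 0.28 = 22.82
  Weekly reports 68 × 0.06 = 4.08
  Portfolio 62 × 0.43 = 26.66
  Case studies 68 × 0.23 = 15.64
Sum = 69.2
69.2 is ≥ 60 and < 70 → D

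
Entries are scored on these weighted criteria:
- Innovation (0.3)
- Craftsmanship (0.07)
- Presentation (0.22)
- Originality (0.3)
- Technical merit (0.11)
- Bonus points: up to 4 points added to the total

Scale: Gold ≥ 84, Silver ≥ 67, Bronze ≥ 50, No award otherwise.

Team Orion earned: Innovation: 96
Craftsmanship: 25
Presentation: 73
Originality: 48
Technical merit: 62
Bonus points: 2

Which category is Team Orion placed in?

Silver

Weighted total:
  Innovation 96 × 0.3 = 28.8
  Craftsmanship 25 × 0.07 = 1.75
  Presentation 73 × 0.22 = 16.06
  Originality 48 × 0.3 = 14.4
  Technical merit 62 × 0.11 = 6.82
Sum = 67.83
Bonus points: 67.83 + 2 = 69.83
69.83 is ≥ 67 and < 84 → Silver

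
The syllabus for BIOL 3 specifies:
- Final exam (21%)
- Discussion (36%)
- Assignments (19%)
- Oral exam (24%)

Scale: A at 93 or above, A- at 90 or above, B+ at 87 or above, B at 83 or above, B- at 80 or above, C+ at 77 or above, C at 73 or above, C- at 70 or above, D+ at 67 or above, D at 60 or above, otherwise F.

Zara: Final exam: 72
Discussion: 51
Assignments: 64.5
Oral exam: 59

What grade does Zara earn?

Weighted total:
  Final exam 72 × 0.21 = 15.12
  Discussion 51 × 0.36 = 18.36
  Assignments 64.5 × 0.19 = 12.255
  Oral exam 59 × 0.24 = 14.16
Sum = 59.895
59.895 < 60 → F

F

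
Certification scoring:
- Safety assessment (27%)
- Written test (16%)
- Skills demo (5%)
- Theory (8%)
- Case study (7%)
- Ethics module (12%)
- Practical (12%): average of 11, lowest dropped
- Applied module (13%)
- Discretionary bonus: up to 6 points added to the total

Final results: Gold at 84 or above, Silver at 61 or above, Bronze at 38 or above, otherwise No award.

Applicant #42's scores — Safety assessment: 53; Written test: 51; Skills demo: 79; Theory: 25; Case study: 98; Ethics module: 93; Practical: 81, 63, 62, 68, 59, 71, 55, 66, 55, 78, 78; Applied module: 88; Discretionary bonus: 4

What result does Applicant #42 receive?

Silver

Practical: drop 55 → average of remaining 10 = 681/10 = 68.1
Weighted total:
  Safety assessment 53 × 0.27 = 14.31
  Written test 51 × 0.16 = 8.16
  Skills demo 79 × 0.05 = 3.95
  Theory 25 × 0.08 = 2
  Case study 98 × 0.07 = 6.86
  Ethics module 93 × 0.12 = 11.16
  Practical 68.1 × 0.12 = 8.172
  Applied module 88 × 0.13 = 11.44
Sum = 66.052
Discretionary bonus: 66.052 + 4 = 70.052
70.052 is ≥ 61 and < 84 → Silver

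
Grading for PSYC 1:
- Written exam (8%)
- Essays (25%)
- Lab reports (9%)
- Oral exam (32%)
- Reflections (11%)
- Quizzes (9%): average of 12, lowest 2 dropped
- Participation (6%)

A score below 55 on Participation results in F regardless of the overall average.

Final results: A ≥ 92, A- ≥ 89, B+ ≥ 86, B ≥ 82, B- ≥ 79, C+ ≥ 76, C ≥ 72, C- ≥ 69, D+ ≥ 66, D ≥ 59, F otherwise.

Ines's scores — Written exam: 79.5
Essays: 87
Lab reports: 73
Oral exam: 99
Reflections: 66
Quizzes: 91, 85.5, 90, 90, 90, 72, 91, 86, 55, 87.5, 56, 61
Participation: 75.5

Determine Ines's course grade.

B

Quizzes: drop 55, 56 → average of remaining 10 = 844/10 = 84.4
Participation score 75.5 ≥ 55: minimum met.
Weighted total:
  Written exam 79.5 × 0.08 = 6.36
  Essays 87 × 0.25 = 21.75
  Lab reports 73 × 0.09 = 6.57
  Oral exam 99 × 0.32 = 31.68
  Reflections 66 × 0.11 = 7.26
  Quizzes 84.4 × 0.09 = 7.596
  Participation 75.5 × 0.06 = 4.53
Sum = 85.746
85.746 is ≥ 82 and < 86 → B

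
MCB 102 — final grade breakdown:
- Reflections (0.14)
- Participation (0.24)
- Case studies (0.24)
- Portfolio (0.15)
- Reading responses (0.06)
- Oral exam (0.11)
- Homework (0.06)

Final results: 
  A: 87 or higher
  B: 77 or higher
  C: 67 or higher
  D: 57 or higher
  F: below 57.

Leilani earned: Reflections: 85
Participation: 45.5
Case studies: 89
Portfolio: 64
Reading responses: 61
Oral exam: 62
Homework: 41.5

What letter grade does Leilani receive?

D

Weighted total:
  Reflections 85 × 0.14 = 11.9
  Participation 45.5 × 0.24 = 10.92
  Case studies 89 × 0.24 = 21.36
  Portfolio 64 × 0.15 = 9.6
  Reading responses 61 × 0.06 = 3.66
  Oral exam 62 × 0.11 = 6.82
  Homework 41.5 × 0.06 = 2.49
Sum = 66.75
66.75 is ≥ 57 and < 67 → D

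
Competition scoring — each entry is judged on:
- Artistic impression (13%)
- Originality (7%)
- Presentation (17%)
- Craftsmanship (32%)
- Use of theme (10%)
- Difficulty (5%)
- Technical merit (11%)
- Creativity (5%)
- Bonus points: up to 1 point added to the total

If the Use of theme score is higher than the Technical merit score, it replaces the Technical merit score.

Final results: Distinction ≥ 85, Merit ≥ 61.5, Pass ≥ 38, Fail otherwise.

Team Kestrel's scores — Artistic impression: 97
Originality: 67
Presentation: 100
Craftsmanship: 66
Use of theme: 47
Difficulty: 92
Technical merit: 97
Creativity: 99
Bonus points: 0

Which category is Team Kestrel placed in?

Use of theme (47) ≤ Technical merit (97), so Technical merit stays at 97.
Weighted total:
  Artistic impression 97 × 0.13 = 12.61
  Originality 67 × 0.07 = 4.69
  Presentation 100 × 0.17 = 17
  Craftsmanship 66 × 0.32 = 21.12
  Use of theme 47 × 0.1 = 4.7
  Difficulty 92 × 0.05 = 4.6
  Technical merit 97 × 0.11 = 10.67
  Creativity 99 × 0.05 = 4.95
Sum = 80.34
Bonus points: 80.34 + 0 = 80.34
80.34 is ≥ 61.5 and < 85 → Merit

Merit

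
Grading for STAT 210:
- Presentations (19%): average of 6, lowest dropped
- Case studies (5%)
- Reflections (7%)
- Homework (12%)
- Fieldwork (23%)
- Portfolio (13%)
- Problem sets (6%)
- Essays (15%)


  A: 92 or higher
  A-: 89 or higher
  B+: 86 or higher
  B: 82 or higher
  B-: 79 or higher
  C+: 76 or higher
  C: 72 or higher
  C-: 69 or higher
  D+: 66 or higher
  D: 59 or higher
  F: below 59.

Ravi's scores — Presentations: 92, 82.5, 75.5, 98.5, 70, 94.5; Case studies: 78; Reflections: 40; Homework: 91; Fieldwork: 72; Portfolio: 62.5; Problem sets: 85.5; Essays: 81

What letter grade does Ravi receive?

C+

Presentations: drop 70 → average of remaining 5 = 443/5 = 88.6
Weighted total:
  Presentations 88.6 × 0.19 = 16.834
  Case studies 78 × 0.05 = 3.9
  Reflections 40 × 0.07 = 2.8
  Homework 91 × 0.12 = 10.92
  Fieldwork 72 × 0.23 = 16.56
  Portfolio 62.5 × 0.13 = 8.125
  Problem sets 85.5 × 0.06 = 5.13
  Essays 81 × 0.15 = 12.15
Sum = 76.419
76.419 is ≥ 76 and < 79 → C+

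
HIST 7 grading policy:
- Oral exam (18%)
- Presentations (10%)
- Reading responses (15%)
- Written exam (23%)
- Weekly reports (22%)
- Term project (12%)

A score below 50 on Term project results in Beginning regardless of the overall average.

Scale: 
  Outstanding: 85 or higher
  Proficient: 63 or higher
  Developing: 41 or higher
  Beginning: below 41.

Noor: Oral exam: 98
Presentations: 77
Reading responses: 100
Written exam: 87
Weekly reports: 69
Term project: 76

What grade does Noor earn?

Term project score 76 ≥ 50: minimum met.
Weighted total:
  Oral exam 98 × 0.18 = 17.64
  Presentations 77 × 0.1 = 7.7
  Reading responses 100 × 0.15 = 15
  Written exam 87 × 0.23 = 20.01
  Weekly reports 69 × 0.22 = 15.18
  Term project 76 × 0.12 = 9.12
Sum = 84.65
84.65 is ≥ 63 and < 85 → Proficient

Proficient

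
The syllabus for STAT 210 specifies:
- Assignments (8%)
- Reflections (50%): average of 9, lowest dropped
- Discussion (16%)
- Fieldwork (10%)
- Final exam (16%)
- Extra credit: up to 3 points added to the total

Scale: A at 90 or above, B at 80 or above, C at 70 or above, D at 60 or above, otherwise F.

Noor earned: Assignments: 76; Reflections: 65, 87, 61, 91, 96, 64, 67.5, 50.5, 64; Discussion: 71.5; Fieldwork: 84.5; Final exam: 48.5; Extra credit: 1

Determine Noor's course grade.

C

Reflections: drop 50.5 → average of remaining 8 = 595.5/8 = 74.4375
Weighted total:
  Assignments 76 × 0.08 = 6.08
  Reflections 74.4375 × 0.5 = 37.21875
  Discussion 71.5 × 0.16 = 11.44
  Fieldwork 84.5 × 0.1 = 8.45
  Final exam 48.5 × 0.16 = 7.76
Sum = 70.94875
Extra credit: 70.94875 + 1 = 71.94875
71.94875 is ≥ 70 and < 80 → C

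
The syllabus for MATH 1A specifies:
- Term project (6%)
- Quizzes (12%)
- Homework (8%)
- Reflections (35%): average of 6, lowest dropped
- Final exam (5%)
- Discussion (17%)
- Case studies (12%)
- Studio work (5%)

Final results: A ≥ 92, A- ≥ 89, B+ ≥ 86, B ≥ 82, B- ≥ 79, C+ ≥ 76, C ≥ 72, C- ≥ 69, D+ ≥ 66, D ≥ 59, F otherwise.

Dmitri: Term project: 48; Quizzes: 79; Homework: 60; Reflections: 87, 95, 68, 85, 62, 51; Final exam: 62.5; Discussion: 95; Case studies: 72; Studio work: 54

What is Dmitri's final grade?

C

Reflections: drop 51 → average of remaining 5 = 397/5 = 79.4
Weighted total:
  Term project 48 × 0.06 = 2.88
  Quizzes 79 × 0.12 = 9.48
  Homework 60 × 0.08 = 4.8
  Reflections 79.4 × 0.35 = 27.79
  Final exam 62.5 × 0.05 = 3.125
  Discussion 95 × 0.17 = 16.15
  Case studies 72 × 0.12 = 8.64
  Studio work 54 × 0.05 = 2.7
Sum = 75.565
75.565 is ≥ 72 and < 76 → C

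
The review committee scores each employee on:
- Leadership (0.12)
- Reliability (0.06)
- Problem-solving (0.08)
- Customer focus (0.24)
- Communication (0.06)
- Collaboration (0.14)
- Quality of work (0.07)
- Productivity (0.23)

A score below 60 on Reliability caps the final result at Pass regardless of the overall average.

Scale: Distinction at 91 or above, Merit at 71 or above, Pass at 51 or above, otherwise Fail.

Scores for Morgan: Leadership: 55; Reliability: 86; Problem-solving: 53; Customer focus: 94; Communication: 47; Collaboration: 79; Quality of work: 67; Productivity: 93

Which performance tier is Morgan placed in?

Merit

Reliability score 86 ≥ 60: minimum met.
Weighted total:
  Leadership 55 × 0.12 = 6.6
  Reliability 86 × 0.06 = 5.16
  Problem-solving 53 × 0.08 = 4.24
  Customer focus 94 × 0.24 = 22.56
  Communication 47 × 0.06 = 2.82
  Collaboration 79 × 0.14 = 11.06
  Quality of work 67 × 0.07 = 4.69
  Productivity 93 × 0.23 = 21.39
Sum = 78.52
78.52 is ≥ 71 and < 91 → Merit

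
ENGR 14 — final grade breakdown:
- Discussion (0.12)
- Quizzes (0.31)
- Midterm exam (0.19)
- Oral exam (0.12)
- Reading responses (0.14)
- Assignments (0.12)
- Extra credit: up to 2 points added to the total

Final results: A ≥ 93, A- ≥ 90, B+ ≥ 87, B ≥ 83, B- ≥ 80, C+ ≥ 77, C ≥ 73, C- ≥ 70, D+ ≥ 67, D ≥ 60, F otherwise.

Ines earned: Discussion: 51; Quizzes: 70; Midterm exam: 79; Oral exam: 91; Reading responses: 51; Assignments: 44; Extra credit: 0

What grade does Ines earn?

D

Weighted total:
  Discussion 51 × 0.12 = 6.12
  Quizzes 70 × 0.31 = 21.7
  Midterm exam 79 × 0.19 = 15.01
  Oral exam 91 × 0.12 = 10.92
  Reading responses 51 × 0.14 = 7.14
  Assignments 44 × 0.12 = 5.28
Sum = 66.17
Extra credit: 66.17 + 0 = 66.17
66.17 is ≥ 60 and < 67 → D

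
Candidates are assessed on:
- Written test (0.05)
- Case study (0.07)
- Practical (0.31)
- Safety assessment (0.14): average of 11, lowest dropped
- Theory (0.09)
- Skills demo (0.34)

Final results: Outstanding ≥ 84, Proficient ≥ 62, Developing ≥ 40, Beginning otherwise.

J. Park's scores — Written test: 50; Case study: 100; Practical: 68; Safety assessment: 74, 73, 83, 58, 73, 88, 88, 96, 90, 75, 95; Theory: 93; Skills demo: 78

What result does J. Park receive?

Proficient

Safety assessment: drop 58 → average of remaining 10 = 835/10 = 83.5
Weighted total:
  Written test 50 × 0.05 = 2.5
  Case study 100 × 0.07 = 7
  Practical 68 × 0.31 = 21.08
  Safety assessment 83.5 × 0.14 = 11.69
  Theory 93 × 0.09 = 8.37
  Skills demo 78 × 0.34 = 26.52
Sum = 77.16
77.16 is ≥ 62 and < 84 → Proficient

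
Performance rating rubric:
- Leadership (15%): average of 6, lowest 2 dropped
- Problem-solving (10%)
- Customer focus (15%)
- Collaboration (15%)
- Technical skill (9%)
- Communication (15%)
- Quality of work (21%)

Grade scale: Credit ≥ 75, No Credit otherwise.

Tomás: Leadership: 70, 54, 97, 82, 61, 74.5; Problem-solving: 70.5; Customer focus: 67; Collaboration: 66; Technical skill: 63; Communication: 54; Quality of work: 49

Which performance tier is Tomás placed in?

Leadership: drop 54, 61 → average of remaining 4 = 323.5/4 = 80.875
Weighted total:
  Leadership 80.875 × 0.15 = 12.13125
  Problem-solving 70.5 × 0.1 = 7.05
  Customer focus 67 × 0.15 = 10.05
  Collaboration 66 × 0.15 = 9.9
  Technical skill 63 × 0.09 = 5.67
  Communication 54 × 0.15 = 8.1
  Quality of work 49 × 0.21 = 10.29
Sum = 63.19125
63.19125 < 75 → No Credit

No Credit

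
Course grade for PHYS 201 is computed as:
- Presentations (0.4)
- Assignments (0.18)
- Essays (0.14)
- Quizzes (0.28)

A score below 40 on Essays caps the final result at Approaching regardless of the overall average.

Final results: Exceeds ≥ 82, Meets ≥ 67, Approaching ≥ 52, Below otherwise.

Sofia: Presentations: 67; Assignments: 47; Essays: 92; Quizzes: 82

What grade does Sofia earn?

Essays score 92 ≥ 40: minimum met.
Weighted total:
  Presentations 67 × 0.4 = 26.8
  Assignments 47 × 0.18 = 8.46
  Essays 92 × 0.14 = 12.88
  Quizzes 82 × 0.28 = 22.96
Sum = 71.1
71.1 is ≥ 67 and < 82 → Meets

Meets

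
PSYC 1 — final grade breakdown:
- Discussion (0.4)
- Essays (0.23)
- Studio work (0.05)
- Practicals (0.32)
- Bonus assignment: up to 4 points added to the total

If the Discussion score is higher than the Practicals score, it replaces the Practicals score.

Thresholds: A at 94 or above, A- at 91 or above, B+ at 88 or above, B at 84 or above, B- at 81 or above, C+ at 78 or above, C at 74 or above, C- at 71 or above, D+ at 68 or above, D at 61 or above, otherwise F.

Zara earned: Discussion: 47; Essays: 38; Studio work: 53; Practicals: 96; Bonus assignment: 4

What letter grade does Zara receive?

D

Discussion (47) ≤ Practicals (96), so Practicals stays at 96.
Weighted total:
  Discussion 47 × 0.4 = 18.8
  Essays 38 × 0.23 = 8.74
  Studio work 53 × 0.05 = 2.65
  Practicals 96 × 0.32 = 30.72
Sum = 60.91
Bonus assignment: 60.91 + 4 = 64.91
64.91 is ≥ 61 and < 68 → D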